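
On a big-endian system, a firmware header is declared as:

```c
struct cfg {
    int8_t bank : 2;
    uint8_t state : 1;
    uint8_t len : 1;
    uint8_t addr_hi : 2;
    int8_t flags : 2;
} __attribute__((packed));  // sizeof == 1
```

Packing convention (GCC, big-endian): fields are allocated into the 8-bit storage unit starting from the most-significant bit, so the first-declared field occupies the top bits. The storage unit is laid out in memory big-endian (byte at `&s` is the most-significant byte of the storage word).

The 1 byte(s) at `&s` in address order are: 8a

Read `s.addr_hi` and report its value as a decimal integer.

[0]=0x8a (big-endian) → word 0x8a
bank [6+:2] = (word>>6) & 0x3 = 2
state [5+:1] = (word>>5) & 0x1 = 0
len [4+:1] = (word>>4) & 0x1 = 0
addr_hi [2+:2] = (word>>2) & 0x3 = 2  ←
flags [0+:2] = (word>>0) & 0x3 = 2

2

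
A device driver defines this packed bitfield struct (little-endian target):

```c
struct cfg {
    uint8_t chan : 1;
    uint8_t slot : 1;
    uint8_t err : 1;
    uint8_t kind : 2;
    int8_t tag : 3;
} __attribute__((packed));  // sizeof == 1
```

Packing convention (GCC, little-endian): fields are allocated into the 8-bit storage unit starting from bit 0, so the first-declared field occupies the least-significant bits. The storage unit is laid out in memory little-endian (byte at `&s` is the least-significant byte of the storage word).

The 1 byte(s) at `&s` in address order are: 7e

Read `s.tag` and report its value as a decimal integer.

[0]=0x7e (little-endian) → word 0x7e
chan:1 @ bit 0 → (0x7e>>0)&0x1 = 0x0
slot:1 @ bit 1 → (0x7e>>1)&0x1 = 0x1
err:1 @ bit 2 → (0x7e>>2)&0x1 = 0x1
kind:2 @ bit 3 → (0x7e>>3)&0x3 = 0x3
tag:3 @ bit 5 → (0x7e>>5)&0x7 = 0x3  ←
tag signed 3b, MSB=0: value = 3

3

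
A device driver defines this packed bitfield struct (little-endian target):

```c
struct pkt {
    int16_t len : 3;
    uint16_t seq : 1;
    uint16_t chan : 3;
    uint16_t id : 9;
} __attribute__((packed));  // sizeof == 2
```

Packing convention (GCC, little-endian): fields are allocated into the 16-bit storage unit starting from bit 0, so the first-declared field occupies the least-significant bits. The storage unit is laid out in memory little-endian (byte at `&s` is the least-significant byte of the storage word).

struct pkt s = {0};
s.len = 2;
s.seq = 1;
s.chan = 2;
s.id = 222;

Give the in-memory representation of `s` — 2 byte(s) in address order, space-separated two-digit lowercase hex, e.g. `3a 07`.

len:3 = 2 → 0x2 << 0 → word 0x0002
seq:1 = 1 → 0x1 << 3 → word 0x000a
chan:3 = 2 → 0x2 << 4 → word 0x002a
id:9 = 222 → 0xde << 7 → word 0x6f2a
word = 0x6f2a → little-endian bytes:
  [0]=0x2a  [1]=0x6f

2a 6f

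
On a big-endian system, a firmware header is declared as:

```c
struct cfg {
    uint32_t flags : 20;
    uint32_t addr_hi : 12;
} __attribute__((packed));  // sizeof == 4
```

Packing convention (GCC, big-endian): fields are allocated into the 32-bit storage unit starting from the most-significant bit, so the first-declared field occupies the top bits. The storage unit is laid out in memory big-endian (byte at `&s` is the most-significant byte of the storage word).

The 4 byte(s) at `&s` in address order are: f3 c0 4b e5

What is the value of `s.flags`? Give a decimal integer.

998404

[0]=0xf3 [1]=0xc0 [2]=0x4b [3]=0xe5 (big-endian) → word 0xf3c04be5
flags [12+:20] = (word>>12) & 0xfffff = 998404  ←
addr_hi [0+:12] = (word>>0) & 0xfff = 3045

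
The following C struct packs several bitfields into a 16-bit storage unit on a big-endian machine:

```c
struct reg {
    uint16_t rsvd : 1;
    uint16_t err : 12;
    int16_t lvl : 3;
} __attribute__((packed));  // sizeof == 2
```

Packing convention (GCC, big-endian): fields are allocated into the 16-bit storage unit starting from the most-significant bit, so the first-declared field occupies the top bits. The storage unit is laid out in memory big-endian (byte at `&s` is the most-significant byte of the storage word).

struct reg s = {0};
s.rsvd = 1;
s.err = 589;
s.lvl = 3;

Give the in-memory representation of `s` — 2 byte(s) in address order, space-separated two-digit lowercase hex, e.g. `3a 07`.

rsvd:1 = 1 → 0x1 << 15 → word 0x8000
err:12 = 589 → 0x24d << 3 → word 0x9268
lvl:3 = 3 → 0x3 << 0 → word 0x926b
word = 0x926b → big-endian bytes:
  [0]=0x92  [1]=0x6b

92 6b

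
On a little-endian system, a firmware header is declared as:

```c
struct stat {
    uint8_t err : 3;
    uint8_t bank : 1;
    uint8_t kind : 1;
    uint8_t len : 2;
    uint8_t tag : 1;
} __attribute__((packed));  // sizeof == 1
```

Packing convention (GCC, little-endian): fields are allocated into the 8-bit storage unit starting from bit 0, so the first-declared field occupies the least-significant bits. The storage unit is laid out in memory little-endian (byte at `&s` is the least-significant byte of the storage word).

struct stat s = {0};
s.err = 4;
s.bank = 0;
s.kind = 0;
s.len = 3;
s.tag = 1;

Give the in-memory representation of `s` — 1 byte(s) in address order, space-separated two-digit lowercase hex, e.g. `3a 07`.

err (3b) val=4 bits=0x4 at bit 0: 0x04
bank (1b) val=0 bits=0x0 at bit 3: 0x04
kind (1b) val=0 bits=0x0 at bit 4: 0x04
len (2b) val=3 bits=0x3 at bit 5: 0x64
tag (1b) val=1 bits=0x1 at bit 7: 0xe4
word = 0xe4 → little-endian bytes:
  [0]=0xe4

e4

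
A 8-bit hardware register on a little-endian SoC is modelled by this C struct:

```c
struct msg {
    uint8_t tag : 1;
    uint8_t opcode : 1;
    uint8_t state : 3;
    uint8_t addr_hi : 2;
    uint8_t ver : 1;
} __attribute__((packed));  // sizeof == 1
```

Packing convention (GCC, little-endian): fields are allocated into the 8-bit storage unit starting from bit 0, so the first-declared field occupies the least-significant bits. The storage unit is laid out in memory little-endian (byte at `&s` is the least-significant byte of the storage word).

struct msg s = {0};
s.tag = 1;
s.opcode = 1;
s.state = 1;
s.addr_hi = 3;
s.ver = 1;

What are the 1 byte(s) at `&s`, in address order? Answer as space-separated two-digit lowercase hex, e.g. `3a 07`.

e7

[0+:1] tag=1 & 0x1 = 0x1; word=0x01
[1+:1] opcode=1 & 0x1 = 0x1; word=0x03
[2+:3] state=1 & 0x7 = 0x1; word=0x07
[5+:2] addr_hi=3 & 0x3 = 0x3; word=0x67
[7+:1] ver=1 & 0x1 = 0x1; word=0xe7
word = 0xe7 → little-endian bytes:
  [0]=0xe7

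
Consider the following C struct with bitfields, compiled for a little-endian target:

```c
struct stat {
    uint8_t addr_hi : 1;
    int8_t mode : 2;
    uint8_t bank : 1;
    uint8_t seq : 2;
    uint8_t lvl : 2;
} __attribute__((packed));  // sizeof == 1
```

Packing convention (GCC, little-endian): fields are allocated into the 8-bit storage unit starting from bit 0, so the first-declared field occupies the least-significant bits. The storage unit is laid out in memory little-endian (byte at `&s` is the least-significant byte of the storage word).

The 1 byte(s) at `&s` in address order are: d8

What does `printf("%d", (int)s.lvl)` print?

[0]=0xd8 (little-endian) → word 0xd8
addr_hi [0+:1] = (word>>0) & 0x1 = 0
mode [1+:2] = (word>>1) & 0x3 = 0
bank [3+:1] = (word>>3) & 0x1 = 1
seq [4+:2] = (word>>4) & 0x3 = 1
lvl [6+:2] = (word>>6) & 0x3 = 3  ←

3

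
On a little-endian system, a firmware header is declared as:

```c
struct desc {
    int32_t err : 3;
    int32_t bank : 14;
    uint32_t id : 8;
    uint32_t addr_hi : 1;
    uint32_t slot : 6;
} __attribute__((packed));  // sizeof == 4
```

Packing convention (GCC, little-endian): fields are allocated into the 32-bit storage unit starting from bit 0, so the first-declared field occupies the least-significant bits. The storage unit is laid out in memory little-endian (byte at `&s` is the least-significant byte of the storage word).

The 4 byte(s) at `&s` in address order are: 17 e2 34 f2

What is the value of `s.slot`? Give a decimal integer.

[0]=0x17 [1]=0xe2 [2]=0x34 [3]=0xf2 (little-endian) → word 0xf234e217
err [0+:3] = (word>>0) & 0x7 = 7
bank [3+:14] = (word>>3) & 0x3fff = 7234
id [17+:8] = (word>>17) & 0xff = 26
addr_hi [25+:1] = (word>>25) & 0x1 = 1
slot [26+:6] = (word>>26) & 0x3f = 60  ←

60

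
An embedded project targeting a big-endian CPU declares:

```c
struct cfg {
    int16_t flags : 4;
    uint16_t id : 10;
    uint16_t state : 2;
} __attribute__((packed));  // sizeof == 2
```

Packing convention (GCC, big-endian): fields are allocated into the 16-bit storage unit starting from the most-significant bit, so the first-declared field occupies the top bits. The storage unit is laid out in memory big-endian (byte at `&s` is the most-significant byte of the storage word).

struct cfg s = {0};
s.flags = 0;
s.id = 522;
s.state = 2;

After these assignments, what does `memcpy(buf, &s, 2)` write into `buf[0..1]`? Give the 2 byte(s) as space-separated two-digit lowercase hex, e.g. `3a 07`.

08 2a

flags:4 = 0 → 0x0 << 12 → word 0x0000
id:10 = 522 → 0x20a << 2 → word 0x0828
state:2 = 2 → 0x2 << 0 → word 0x082a
word = 0x082a → big-endian bytes:
  [0]=0x08  [1]=0x2a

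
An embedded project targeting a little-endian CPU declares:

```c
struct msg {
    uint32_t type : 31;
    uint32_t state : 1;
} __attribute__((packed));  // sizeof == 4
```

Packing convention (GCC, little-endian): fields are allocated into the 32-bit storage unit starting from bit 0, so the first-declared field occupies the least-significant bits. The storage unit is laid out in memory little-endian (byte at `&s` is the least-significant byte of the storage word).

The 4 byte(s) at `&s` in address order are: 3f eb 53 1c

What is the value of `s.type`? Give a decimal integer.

[0]=0x3f [1]=0xeb [2]=0x53 [3]=0x1c (little-endian) → word 0x1c53eb3f
type:31 @ bit 0 → (0x1c53eb3f>>0)&0x7fffffff = 0x1c53eb3f  ←
state:1 @ bit 31 → (0x1c53eb3f>>31)&0x1 = 0x0

475261759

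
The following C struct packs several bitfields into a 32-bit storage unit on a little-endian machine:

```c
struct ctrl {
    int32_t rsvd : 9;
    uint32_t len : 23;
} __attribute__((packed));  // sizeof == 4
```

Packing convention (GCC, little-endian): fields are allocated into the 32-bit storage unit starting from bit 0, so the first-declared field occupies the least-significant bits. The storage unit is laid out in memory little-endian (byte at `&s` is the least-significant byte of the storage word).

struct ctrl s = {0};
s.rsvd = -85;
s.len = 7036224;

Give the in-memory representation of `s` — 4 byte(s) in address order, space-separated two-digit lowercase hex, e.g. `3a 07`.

rsvd:9 = -85 → 0x1ab << 0 → word 0x000001ab
len:23 = 7036224 → 0x6b5d40 << 9 → word 0xd6ba81ab
word = 0xd6ba81ab → little-endian bytes:
  [0]=0xab  [1]=0x81  [2]=0xba  [3]=0xd6

ab 81 ba d6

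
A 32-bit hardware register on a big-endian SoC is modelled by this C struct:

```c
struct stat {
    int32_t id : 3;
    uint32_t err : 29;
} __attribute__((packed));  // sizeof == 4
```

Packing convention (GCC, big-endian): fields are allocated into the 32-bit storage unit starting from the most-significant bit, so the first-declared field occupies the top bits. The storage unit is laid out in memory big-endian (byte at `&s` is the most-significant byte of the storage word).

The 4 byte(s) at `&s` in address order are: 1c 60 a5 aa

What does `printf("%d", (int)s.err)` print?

476095914

[0]=0x1c [1]=0x60 [2]=0xa5 [3]=0xaa (big-endian) → word 0x1c60a5aa
id [29+:3] = (word>>29) & 0x7 = 0
err [0+:29] = (word>>0) & 0x1fffffff = 476095914  ←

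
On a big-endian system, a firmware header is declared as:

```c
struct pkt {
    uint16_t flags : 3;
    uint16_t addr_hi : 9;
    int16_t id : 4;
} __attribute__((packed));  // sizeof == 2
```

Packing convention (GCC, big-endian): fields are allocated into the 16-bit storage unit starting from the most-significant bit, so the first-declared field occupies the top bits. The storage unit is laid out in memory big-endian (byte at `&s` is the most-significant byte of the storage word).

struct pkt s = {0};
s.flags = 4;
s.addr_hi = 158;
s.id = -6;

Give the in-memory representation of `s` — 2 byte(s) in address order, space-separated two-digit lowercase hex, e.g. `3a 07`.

89 ea

flags:3 = 4 → 0x4 << 13 → word 0x8000
addr_hi:9 = 158 → 0x9e << 4 → word 0x89e0
id:4 = -6 → 0xa << 0 → word 0x89ea
word = 0x89ea → big-endian bytes:
  [0]=0x89  [1]=0xea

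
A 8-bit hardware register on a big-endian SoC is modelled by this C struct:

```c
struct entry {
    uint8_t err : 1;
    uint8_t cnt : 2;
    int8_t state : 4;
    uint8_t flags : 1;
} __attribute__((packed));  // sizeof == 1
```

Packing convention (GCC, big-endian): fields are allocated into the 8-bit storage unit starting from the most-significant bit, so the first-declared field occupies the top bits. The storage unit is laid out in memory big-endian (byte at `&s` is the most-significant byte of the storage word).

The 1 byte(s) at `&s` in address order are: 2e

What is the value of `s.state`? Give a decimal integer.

[0]=0x2e (big-endian) → word 0x2e
err:1 @ bit 7 → (0x2e>>7)&0x1 = 0x0
cnt:2 @ bit 5 → (0x2e>>5)&0x3 = 0x1
state:4 @ bit 1 → (0x2e>>1)&0xf = 0x7  ←
flags:1 @ bit 0 → (0x2e>>0)&0x1 = 0x0
state signed 4b, MSB=0: value = 7

7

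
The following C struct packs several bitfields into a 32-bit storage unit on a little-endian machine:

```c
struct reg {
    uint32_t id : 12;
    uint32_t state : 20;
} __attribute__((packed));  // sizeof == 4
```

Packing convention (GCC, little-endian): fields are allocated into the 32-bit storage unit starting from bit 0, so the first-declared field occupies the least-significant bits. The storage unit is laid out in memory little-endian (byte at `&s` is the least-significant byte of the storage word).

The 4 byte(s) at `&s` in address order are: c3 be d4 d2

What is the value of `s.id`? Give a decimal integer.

[0]=0xc3 [1]=0xbe [2]=0xd4 [3]=0xd2 (little-endian) → word 0xd2d4bec3
id [0+:12] = (word>>0) & 0xfff = 3779  ←
state [12+:20] = (word>>12) & 0xfffff = 863563

3779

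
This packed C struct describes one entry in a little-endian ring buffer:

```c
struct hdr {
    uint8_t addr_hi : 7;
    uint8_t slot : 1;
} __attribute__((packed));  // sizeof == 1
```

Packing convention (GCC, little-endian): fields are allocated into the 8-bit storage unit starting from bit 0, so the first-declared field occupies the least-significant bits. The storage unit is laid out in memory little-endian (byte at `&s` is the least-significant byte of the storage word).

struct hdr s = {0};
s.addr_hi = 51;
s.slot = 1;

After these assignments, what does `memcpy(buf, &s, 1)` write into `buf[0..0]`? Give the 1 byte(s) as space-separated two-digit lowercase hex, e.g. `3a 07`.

b3

addr_hi (7b) val=51 bits=0x33 at bit 0: 0x33
slot (1b) val=1 bits=0x1 at bit 7: 0xb3
word = 0xb3 → little-endian bytes:
  [0]=0xb3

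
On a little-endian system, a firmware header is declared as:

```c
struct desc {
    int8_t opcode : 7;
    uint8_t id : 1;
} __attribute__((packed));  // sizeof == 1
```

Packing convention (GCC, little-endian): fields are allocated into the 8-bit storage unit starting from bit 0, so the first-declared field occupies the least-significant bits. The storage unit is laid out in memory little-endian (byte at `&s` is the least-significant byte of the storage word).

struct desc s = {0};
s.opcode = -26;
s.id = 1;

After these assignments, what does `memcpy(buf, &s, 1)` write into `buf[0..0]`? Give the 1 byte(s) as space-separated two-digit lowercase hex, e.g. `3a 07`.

opcode (7b) val=-26 bits=0x66 at bit 0: 0x66
id (1b) val=1 bits=0x1 at bit 7: 0xe6
word = 0xe6 → little-endian bytes:
  [0]=0xe6

e6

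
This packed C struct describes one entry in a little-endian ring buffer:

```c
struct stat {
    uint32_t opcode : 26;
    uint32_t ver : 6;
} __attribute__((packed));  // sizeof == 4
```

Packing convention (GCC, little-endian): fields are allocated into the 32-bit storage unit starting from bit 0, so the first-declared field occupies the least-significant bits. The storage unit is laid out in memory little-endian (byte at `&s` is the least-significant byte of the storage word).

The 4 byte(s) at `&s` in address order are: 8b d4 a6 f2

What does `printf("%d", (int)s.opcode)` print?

[0]=0x8b [1]=0xd4 [2]=0xa6 [3]=0xf2 (little-endian) → word 0xf2a6d48b
opcode:26 @ bit 0 → (0xf2a6d48b>>0)&0x3ffffff = 0x2a6d48b  ←
ver:6 @ bit 26 → (0xf2a6d48b>>26)&0x3f = 0x3c

44487819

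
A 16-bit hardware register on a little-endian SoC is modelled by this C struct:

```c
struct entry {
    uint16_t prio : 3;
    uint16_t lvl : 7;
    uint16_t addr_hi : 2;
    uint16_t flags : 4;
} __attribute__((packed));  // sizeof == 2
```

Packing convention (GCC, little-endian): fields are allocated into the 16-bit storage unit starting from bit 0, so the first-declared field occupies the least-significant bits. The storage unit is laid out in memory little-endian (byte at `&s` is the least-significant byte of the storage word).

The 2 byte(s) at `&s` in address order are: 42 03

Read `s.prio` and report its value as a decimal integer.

2

[0]=0x42 [1]=0x03 (little-endian) → word 0x0342
prio:3 @ bit 0 → (0x0342>>0)&0x7 = 0x2  ←
lvl:7 @ bit 3 → (0x0342>>3)&0x7f = 0x68
addr_hi:2 @ bit 10 → (0x0342>>10)&0x3 = 0x0
flags:4 @ bit 12 → (0x0342>>12)&0xf = 0x0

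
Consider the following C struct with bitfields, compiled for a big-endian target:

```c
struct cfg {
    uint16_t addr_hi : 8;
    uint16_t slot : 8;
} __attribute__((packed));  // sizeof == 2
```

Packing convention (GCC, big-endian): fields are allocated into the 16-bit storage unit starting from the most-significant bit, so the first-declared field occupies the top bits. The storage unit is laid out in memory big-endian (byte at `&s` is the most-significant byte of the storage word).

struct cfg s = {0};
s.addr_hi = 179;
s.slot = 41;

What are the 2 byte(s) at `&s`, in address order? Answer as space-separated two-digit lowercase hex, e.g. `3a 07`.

addr_hi (8b) val=179 bits=0xb3 at bit 8: 0xb300
slot (8b) val=41 bits=0x29 at bit 0: 0xb329
word = 0xb329 → big-endian bytes:
  [0]=0xb3  [1]=0x29

b3 29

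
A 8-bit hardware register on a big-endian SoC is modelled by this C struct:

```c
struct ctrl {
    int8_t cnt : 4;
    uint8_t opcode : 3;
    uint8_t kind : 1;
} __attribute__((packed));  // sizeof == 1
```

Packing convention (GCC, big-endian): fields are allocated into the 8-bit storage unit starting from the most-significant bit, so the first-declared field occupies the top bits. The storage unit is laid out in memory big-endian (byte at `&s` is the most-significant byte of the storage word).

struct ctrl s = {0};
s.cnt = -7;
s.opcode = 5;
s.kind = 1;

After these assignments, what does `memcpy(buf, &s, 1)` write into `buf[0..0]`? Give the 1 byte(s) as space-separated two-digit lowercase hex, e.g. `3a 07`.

9b

cnt:4 = -7 → 0x9 << 4 → word 0x90
opcode:3 = 5 → 0x5 << 1 → word 0x9a
kind:1 = 1 → 0x1 << 0 → word 0x9b
word = 0x9b → big-endian bytes:
  [0]=0x9b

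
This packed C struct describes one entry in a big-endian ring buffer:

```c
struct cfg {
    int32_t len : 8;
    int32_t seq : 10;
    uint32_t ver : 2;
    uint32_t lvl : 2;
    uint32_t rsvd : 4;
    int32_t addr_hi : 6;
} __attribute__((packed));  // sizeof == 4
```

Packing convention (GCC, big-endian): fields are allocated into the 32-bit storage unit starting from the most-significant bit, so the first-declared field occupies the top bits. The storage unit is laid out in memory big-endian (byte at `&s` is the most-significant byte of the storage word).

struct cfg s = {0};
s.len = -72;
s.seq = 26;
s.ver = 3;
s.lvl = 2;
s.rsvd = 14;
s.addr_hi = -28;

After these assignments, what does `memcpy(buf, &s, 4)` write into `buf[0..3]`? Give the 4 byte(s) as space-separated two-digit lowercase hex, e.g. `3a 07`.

b8 06 bb a4

len:8 = -72 → 0xb8 << 24 → word 0xb8000000
seq:10 = 26 → 0x1a << 14 → word 0xb8068000
ver:2 = 3 → 0x3 << 12 → word 0xb806b000
lvl:2 = 2 → 0x2 << 10 → word 0xb806b800
rsvd:4 = 14 → 0xe << 6 → word 0xb806bb80
addr_hi:6 = -28 → 0x24 << 0 → word 0xb806bba4
word = 0xb806bba4 → big-endian bytes:
  [0]=0xb8  [1]=0x06  [2]=0xbb  [3]=0xa4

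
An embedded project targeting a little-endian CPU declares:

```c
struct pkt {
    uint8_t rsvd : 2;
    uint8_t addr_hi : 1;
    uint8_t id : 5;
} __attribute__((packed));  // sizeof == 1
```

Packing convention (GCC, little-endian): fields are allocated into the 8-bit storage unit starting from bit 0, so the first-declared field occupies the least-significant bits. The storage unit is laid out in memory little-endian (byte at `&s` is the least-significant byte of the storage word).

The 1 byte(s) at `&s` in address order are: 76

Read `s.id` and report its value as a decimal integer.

[0]=0x76 (little-endian) → word 0x76
rsvd:2 @ bit 0 → (0x76>>0)&0x3 = 0x2
addr_hi:1 @ bit 2 → (0x76>>2)&0x1 = 0x1
id:5 @ bit 3 → (0x76>>3)&0x1f = 0xe  ←

14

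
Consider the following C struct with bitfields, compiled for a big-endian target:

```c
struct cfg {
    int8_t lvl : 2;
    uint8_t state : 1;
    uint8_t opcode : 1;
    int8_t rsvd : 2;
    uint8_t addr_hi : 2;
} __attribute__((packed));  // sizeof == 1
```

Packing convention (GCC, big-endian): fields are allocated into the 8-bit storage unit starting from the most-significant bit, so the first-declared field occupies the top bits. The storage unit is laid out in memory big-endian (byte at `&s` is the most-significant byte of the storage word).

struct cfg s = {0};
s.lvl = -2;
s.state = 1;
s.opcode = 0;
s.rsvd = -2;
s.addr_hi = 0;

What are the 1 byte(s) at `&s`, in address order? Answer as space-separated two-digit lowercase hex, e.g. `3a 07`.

a8

lvl:2 = -2 → 0x2 << 6 → word 0x80
state:1 = 1 → 0x1 << 5 → word 0xa0
opcode:1 = 0 → 0x0 << 4 → word 0xa0
rsvd:2 = -2 → 0x2 << 2 → word 0xa8
addr_hi:2 = 0 → 0x0 << 0 → word 0xa8
word = 0xa8 → big-endian bytes:
  [0]=0xa8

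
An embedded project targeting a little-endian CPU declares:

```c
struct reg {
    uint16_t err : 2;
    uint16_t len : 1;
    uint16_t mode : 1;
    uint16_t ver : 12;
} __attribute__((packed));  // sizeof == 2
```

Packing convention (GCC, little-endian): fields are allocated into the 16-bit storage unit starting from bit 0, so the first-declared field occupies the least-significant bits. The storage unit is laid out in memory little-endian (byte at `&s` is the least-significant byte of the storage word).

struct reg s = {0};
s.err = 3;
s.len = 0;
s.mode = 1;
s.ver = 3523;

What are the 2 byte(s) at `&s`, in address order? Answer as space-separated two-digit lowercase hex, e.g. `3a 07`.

3b dc

[0+:2] err=3 & 0x3 = 0x3; word=0x0003
[2+:1] len=0 & 0x1 = 0x0; word=0x0003
[3+:1] mode=1 & 0x1 = 0x1; word=0x000b
[4+:12] ver=3523 & 0xfff = 0xdc3; word=0xdc3b
word = 0xdc3b → little-endian bytes:
  [0]=0x3b  [1]=0xdc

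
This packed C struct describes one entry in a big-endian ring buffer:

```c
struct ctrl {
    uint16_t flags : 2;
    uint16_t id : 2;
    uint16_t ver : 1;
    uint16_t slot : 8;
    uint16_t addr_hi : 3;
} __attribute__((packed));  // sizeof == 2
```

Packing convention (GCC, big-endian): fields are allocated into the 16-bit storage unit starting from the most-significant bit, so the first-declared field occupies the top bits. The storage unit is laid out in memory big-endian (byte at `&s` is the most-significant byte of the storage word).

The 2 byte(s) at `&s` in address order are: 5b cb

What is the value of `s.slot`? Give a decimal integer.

[0]=0x5b [1]=0xcb (big-endian) → word 0x5bcb
flags:2 @ bit 14 → (0x5bcb>>14)&0x3 = 0x1
id:2 @ bit 12 → (0x5bcb>>12)&0x3 = 0x1
ver:1 @ bit 11 → (0x5bcb>>11)&0x1 = 0x1
slot:8 @ bit 3 → (0x5bcb>>3)&0xff = 0x79  ←
addr_hi:3 @ bit 0 → (0x5bcb>>0)&0x7 = 0x3

121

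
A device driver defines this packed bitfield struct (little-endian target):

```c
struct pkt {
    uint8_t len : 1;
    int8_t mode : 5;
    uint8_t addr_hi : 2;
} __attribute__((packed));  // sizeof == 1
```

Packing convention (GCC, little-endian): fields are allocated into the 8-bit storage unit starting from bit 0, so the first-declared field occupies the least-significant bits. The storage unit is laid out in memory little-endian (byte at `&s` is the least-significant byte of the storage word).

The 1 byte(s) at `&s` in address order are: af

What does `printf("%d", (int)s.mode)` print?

-9

[0]=0xaf (little-endian) → word 0xaf
len [0+:1] = (word>>0) & 0x1 = 1
mode [1+:5] = (word>>1) & 0x1f = 23  ←
addr_hi [6+:2] = (word>>6) & 0x3 = 2
mode signed 5b, MSB=1: 23 - 32 = -9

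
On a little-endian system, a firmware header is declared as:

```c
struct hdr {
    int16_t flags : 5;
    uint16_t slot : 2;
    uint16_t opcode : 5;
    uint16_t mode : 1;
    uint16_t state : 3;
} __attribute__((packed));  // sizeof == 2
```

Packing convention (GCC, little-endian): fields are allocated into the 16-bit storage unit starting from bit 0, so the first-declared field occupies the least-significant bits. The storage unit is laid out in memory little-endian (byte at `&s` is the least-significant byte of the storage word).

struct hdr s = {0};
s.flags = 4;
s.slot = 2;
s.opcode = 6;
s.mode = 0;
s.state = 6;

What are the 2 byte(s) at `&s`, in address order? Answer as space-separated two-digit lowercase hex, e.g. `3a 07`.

44 c3

flags:5 = 4 → 0x4 << 0 → word 0x0004
slot:2 = 2 → 0x2 << 5 → word 0x0044
opcode:5 = 6 → 0x6 << 7 → word 0x0344
mode:1 = 0 → 0x0 << 12 → word 0x0344
state:3 = 6 → 0x6 << 13 → word 0xc344
word = 0xc344 → little-endian bytes:
  [0]=0x44  [1]=0xc3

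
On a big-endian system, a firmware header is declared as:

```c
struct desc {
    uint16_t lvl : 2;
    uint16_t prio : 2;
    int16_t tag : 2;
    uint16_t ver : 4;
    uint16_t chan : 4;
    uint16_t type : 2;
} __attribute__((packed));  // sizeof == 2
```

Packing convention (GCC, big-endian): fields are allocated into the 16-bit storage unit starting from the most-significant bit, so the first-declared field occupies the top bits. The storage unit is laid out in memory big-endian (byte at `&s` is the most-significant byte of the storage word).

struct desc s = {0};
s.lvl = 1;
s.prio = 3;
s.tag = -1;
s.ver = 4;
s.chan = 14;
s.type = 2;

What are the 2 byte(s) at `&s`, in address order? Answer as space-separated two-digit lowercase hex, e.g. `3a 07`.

7d 3a

lvl:2 = 1 → 0x1 << 14 → word 0x4000
prio:2 = 3 → 0x3 << 12 → word 0x7000
tag:2 = -1 → 0x3 << 10 → word 0x7c00
ver:4 = 4 → 0x4 << 6 → word 0x7d00
chan:4 = 14 → 0xe << 2 → word 0x7d38
type:2 = 2 → 0x2 << 0 → word 0x7d3a
word = 0x7d3a → big-endian bytes:
  [0]=0x7d  [1]=0x3a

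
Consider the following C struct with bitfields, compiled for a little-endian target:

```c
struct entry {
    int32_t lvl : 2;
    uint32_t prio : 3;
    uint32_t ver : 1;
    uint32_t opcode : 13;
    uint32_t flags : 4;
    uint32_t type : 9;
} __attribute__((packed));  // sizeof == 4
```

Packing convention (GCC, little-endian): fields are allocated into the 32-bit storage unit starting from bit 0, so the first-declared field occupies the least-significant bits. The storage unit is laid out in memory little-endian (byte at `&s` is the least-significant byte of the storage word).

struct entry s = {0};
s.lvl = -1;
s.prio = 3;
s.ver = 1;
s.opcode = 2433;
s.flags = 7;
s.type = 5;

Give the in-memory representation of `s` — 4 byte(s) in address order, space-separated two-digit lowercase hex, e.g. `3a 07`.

6f 60 ba 02

lvl (2b) val=-1 bits=0x3 at bit 0: 0x00000003
prio (3b) val=3 bits=0x3 at bit 2: 0x0000000f
ver (1b) val=1 bits=0x1 at bit 5: 0x0000002f
opcode (13b) val=2433 bits=0x981 at bit 6: 0x0002606f
flags (4b) val=7 bits=0x7 at bit 19: 0x003a606f
type (9b) val=5 bits=0x5 at bit 23: 0x02ba606f
word = 0x02ba606f → little-endian bytes:
  [0]=0x6f  [1]=0x60  [2]=0xba  [3]=0x02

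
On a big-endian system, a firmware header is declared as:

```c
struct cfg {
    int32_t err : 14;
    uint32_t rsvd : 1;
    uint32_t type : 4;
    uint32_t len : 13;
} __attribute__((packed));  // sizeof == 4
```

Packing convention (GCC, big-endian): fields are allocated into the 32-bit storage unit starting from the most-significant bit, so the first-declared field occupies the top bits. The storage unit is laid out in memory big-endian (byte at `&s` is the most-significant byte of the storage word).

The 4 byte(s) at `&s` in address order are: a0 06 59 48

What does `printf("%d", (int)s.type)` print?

2

[0]=0xa0 [1]=0x06 [2]=0x59 [3]=0x48 (big-endian) → word 0xa0065948
err:14 @ bit 18 → (0xa0065948>>18)&0x3fff = 0x2801
rsvd:1 @ bit 17 → (0xa0065948>>17)&0x1 = 0x1
type:4 @ bit 13 → (0xa0065948>>13)&0xf = 0x2  ←
len:13 @ bit 0 → (0xa0065948>>0)&0x1fff = 0x1948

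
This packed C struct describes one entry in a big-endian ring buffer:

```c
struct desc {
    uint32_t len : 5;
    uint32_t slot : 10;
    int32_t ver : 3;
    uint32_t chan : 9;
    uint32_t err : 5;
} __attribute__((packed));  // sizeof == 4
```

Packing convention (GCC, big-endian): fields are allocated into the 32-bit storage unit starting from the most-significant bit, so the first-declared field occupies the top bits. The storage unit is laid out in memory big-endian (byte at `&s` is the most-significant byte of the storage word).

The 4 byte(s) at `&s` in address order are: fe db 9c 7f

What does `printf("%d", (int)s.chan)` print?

[0]=0xfe [1]=0xdb [2]=0x9c [3]=0x7f (big-endian) → word 0xfedb9c7f
len:5 @ bit 27 → (0xfedb9c7f>>27)&0x1f = 0x1f
slot:10 @ bit 17 → (0xfedb9c7f>>17)&0x3ff = 0x36d
ver:3 @ bit 14 → (0xfedb9c7f>>14)&0x7 = 0x6
chan:9 @ bit 5 → (0xfedb9c7f>>5)&0x1ff = 0xe3  ←
err:5 @ bit 0 → (0xfedb9c7f>>0)&0x1f = 0x1f

227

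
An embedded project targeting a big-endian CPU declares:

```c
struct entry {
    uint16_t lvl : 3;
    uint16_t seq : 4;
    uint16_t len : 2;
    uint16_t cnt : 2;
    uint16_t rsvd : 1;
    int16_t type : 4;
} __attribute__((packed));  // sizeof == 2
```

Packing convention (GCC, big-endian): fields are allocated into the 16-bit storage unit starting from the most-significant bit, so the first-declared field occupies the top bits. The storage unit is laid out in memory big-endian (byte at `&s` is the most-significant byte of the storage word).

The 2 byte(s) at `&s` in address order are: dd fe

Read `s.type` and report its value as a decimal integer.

[0]=0xdd [1]=0xfe (big-endian) → word 0xddfe
lvl:3 @ bit 13 → (0xddfe>>13)&0x7 = 0x6
seq:4 @ bit 9 → (0xddfe>>9)&0xf = 0xe
len:2 @ bit 7 → (0xddfe>>7)&0x3 = 0x3
cnt:2 @ bit 5 → (0xddfe>>5)&0x3 = 0x3
rsvd:1 @ bit 4 → (0xddfe>>4)&0x1 = 0x1
type:4 @ bit 0 → (0xddfe>>0)&0xf = 0xe  ←
type signed 4b, MSB=1: 14 - 16 = -2

-2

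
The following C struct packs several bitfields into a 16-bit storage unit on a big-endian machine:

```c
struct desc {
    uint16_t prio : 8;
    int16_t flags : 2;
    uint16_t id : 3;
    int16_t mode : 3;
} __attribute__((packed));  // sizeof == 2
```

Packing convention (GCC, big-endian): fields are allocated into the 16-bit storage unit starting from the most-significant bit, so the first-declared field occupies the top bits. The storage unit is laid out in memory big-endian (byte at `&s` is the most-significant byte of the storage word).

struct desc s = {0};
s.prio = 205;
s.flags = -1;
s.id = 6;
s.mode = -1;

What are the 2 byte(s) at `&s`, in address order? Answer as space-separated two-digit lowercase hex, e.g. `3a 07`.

[8+:8] prio=205 & 0xff = 0xcd; word=0xcd00
[6+:2] flags=-1 & 0x3 = 0x3; word=0xcdc0
[3+:3] id=6 & 0x7 = 0x6; word=0xcdf0
[0+:3] mode=-1 & 0x7 = 0x7; word=0xcdf7
word = 0xcdf7 → big-endian bytes:
  [0]=0xcd  [1]=0xf7

cd f7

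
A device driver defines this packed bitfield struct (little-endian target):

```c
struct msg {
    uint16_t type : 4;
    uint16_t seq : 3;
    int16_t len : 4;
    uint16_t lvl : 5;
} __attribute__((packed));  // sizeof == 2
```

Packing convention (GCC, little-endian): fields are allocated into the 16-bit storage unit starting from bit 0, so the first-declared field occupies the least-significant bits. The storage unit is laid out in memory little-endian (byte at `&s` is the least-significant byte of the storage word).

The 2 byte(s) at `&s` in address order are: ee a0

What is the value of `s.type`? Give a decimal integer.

[0]=0xee [1]=0xa0 (little-endian) → word 0xa0ee
type:4 @ bit 0 → (0xa0ee>>0)&0xf = 0xe  ←
seq:3 @ bit 4 → (0xa0ee>>4)&0x7 = 0x6
len:4 @ bit 7 → (0xa0ee>>7)&0xf = 0x1
lvl:5 @ bit 11 → (0xa0ee>>11)&0x1f = 0x14

14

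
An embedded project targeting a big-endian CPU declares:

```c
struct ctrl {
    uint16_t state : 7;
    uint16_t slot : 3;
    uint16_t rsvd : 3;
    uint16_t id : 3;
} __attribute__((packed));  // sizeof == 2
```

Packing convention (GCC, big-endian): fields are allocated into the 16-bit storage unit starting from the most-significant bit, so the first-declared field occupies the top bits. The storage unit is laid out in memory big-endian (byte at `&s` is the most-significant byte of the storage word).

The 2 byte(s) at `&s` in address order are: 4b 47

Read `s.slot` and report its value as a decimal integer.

5

[0]=0x4b [1]=0x47 (big-endian) → word 0x4b47
state:7 @ bit 9 → (0x4b47>>9)&0x7f = 0x25
slot:3 @ bit 6 → (0x4b47>>6)&0x7 = 0x5  ←
rsvd:3 @ bit 3 → (0x4b47>>3)&0x7 = 0x0
id:3 @ bit 0 → (0x4b47>>0)&0x7 = 0x7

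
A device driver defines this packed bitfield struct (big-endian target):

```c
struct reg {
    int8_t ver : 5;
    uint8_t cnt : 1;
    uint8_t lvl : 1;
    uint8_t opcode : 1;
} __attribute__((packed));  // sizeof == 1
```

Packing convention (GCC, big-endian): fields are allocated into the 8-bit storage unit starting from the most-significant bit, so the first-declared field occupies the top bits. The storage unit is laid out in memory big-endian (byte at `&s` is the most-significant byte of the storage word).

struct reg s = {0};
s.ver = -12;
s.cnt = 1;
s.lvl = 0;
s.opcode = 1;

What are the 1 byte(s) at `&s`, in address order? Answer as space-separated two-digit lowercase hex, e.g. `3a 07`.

[3+:5] ver=-12 & 0x1f = 0x14; word=0xa0
[2+:1] cnt=1 & 0x1 = 0x1; word=0xa4
[1+:1] lvl=0 & 0x1 = 0x0; word=0xa4
[0+:1] opcode=1 & 0x1 = 0x1; word=0xa5
word = 0xa5 → big-endian bytes:
  [0]=0xa5

a5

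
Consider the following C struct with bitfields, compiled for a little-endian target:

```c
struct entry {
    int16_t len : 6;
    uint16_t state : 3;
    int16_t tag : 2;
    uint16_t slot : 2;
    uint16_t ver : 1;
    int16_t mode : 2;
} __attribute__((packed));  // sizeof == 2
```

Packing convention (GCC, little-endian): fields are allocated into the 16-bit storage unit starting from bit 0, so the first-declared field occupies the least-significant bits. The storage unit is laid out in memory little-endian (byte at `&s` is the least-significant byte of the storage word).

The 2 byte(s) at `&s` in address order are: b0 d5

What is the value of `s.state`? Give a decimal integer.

6

[0]=0xb0 [1]=0xd5 (little-endian) → word 0xd5b0
len [0+:6] = (word>>0) & 0x3f = 48
state [6+:3] = (word>>6) & 0x7 = 6  ←
tag [9+:2] = (word>>9) & 0x3 = 2
slot [11+:2] = (word>>11) & 0x3 = 2
ver [13+:1] = (word>>13) & 0x1 = 0
mode [14+:2] = (word>>14) & 0x3 = 3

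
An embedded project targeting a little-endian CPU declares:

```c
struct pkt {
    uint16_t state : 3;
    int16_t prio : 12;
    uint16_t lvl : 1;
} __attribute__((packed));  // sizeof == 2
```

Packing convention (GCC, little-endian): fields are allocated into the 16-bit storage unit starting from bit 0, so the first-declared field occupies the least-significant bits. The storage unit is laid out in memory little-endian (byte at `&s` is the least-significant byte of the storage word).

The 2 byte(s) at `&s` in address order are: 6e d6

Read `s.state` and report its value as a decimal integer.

[0]=0x6e [1]=0xd6 (little-endian) → word 0xd66e
state [0+:3] = (word>>0) & 0x7 = 6  ←
prio [3+:12] = (word>>3) & 0xfff = 2765
lvl [15+:1] = (word>>15) & 0x1 = 1

6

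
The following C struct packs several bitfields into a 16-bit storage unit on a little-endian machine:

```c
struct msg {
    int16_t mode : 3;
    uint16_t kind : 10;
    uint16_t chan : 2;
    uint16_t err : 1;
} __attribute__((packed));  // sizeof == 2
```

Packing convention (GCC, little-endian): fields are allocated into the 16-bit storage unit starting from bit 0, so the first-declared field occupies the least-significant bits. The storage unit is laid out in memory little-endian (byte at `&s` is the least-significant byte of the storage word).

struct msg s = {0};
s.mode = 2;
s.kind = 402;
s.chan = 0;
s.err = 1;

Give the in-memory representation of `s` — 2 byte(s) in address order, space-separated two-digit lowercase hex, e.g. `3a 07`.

[0+:3] mode=2 & 0x7 = 0x2; word=0x0002
[3+:10] kind=402 & 0x3ff = 0x192; word=0x0c92
[13+:2] chan=0 & 0x3 = 0x0; word=0x0c92
[15+:1] err=1 & 0x1 = 0x1; word=0x8c92
word = 0x8c92 → little-endian bytes:
  [0]=0x92  [1]=0x8c

92 8c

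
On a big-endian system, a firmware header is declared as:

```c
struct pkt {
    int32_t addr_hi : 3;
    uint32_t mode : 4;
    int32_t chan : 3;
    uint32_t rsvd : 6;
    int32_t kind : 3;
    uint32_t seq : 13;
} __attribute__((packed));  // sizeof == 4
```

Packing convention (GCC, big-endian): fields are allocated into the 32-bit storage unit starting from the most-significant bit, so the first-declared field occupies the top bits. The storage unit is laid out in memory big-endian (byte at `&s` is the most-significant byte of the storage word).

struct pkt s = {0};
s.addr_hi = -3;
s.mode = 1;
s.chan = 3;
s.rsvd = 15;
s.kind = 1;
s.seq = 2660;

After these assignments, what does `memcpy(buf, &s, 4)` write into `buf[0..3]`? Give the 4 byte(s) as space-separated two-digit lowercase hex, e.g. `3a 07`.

a2 cf 2a 64

addr_hi:3 = -3 → 0x5 << 29 → word 0xa0000000
mode:4 = 1 → 0x1 << 25 → word 0xa2000000
chan:3 = 3 → 0x3 << 22 → word 0xa2c00000
rsvd:6 = 15 → 0xf << 16 → word 0xa2cf0000
kind:3 = 1 → 0x1 << 13 → word 0xa2cf2000
seq:13 = 2660 → 0xa64 << 0 → word 0xa2cf2a64
word = 0xa2cf2a64 → big-endian bytes:
  [0]=0xa2  [1]=0xcf  [2]=0x2a  [3]=0x64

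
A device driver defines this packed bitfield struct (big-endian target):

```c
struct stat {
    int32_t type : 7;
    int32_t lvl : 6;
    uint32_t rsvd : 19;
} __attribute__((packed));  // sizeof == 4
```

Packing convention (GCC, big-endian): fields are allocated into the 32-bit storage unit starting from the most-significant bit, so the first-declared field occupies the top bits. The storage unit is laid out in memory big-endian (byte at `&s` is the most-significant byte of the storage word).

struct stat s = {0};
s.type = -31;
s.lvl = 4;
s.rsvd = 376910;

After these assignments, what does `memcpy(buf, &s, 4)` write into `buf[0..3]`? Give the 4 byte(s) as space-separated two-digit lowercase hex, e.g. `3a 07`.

c2 25 c0 4e

type (7b) val=-31 bits=0x61 at bit 25: 0xc2000000
lvl (6b) val=4 bits=0x4 at bit 19: 0xc2200000
rsvd (19b) val=376910 bits=0x5c04e at bit 0: 0xc225c04e
word = 0xc225c04e → big-endian bytes:
  [0]=0xc2  [1]=0x25  [2]=0xc0  [3]=0x4e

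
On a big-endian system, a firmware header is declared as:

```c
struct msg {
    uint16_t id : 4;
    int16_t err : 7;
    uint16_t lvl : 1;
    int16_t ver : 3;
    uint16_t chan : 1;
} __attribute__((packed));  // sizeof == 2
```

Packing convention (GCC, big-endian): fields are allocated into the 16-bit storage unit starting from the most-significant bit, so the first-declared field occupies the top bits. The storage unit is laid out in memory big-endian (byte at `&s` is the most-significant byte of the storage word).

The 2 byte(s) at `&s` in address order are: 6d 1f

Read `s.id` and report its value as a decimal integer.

[0]=0x6d [1]=0x1f (big-endian) → word 0x6d1f
id [12+:4] = (word>>12) & 0xf = 6  ←
err [5+:7] = (word>>5) & 0x7f = 104
lvl [4+:1] = (word>>4) & 0x1 = 1
ver [1+:3] = (word>>1) & 0x7 = 7
chan [0+:1] = (word>>0) & 0x1 = 1

6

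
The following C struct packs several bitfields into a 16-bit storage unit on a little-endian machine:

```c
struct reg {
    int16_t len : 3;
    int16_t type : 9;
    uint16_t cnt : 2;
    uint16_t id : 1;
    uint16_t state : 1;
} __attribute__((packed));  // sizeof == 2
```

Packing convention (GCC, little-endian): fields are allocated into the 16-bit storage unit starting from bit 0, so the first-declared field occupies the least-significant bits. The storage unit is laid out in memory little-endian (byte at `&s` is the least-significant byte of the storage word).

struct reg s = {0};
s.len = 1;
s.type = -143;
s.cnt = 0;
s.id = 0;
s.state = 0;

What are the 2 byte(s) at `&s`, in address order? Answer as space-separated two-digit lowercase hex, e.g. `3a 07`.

[0+:3] len=1 & 0x7 = 0x1; word=0x0001
[3+:9] type=-143 & 0x1ff = 0x171; word=0x0b89
[12+:2] cnt=0 & 0x3 = 0x0; word=0x0b89
[14+:1] id=0 & 0x1 = 0x0; word=0x0b89
[15+:1] state=0 & 0x1 = 0x0; word=0x0b89
word = 0x0b89 → little-endian bytes:
  [0]=0x89  [1]=0x0b

89 0b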